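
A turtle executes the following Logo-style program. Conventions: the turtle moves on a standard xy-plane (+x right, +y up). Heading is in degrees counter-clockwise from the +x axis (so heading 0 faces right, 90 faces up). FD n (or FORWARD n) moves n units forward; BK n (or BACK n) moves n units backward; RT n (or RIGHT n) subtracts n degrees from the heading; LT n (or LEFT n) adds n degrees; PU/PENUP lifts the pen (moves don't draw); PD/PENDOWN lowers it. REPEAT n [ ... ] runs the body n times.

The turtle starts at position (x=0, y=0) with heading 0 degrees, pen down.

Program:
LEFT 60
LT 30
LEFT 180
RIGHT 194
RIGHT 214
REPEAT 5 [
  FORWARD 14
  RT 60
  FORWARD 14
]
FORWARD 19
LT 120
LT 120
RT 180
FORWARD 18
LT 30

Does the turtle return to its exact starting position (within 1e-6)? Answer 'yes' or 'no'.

Answer: no

Derivation:
Executing turtle program step by step:
Start: pos=(0,0), heading=0, pen down
LT 60: heading 0 -> 60
LT 30: heading 60 -> 90
LT 180: heading 90 -> 270
RT 194: heading 270 -> 76
RT 214: heading 76 -> 222
REPEAT 5 [
  -- iteration 1/5 --
  FD 14: (0,0) -> (-10.404,-9.368) [heading=222, draw]
  RT 60: heading 222 -> 162
  FD 14: (-10.404,-9.368) -> (-23.719,-5.042) [heading=162, draw]
  -- iteration 2/5 --
  FD 14: (-23.719,-5.042) -> (-37.034,-0.715) [heading=162, draw]
  RT 60: heading 162 -> 102
  FD 14: (-37.034,-0.715) -> (-39.944,12.979) [heading=102, draw]
  -- iteration 3/5 --
  FD 14: (-39.944,12.979) -> (-42.855,26.673) [heading=102, draw]
  RT 60: heading 102 -> 42
  FD 14: (-42.855,26.673) -> (-32.451,36.041) [heading=42, draw]
  -- iteration 4/5 --
  FD 14: (-32.451,36.041) -> (-22.047,45.408) [heading=42, draw]
  RT 60: heading 42 -> 342
  FD 14: (-22.047,45.408) -> (-8.732,41.082) [heading=342, draw]
  -- iteration 5/5 --
  FD 14: (-8.732,41.082) -> (4.583,36.756) [heading=342, draw]
  RT 60: heading 342 -> 282
  FD 14: (4.583,36.756) -> (7.493,23.062) [heading=282, draw]
]
FD 19: (7.493,23.062) -> (11.444,4.477) [heading=282, draw]
LT 120: heading 282 -> 42
LT 120: heading 42 -> 162
RT 180: heading 162 -> 342
FD 18: (11.444,4.477) -> (28.563,-1.085) [heading=342, draw]
LT 30: heading 342 -> 12
Final: pos=(28.563,-1.085), heading=12, 12 segment(s) drawn

Start position: (0, 0)
Final position: (28.563, -1.085)
Distance = 28.583; >= 1e-6 -> NOT closed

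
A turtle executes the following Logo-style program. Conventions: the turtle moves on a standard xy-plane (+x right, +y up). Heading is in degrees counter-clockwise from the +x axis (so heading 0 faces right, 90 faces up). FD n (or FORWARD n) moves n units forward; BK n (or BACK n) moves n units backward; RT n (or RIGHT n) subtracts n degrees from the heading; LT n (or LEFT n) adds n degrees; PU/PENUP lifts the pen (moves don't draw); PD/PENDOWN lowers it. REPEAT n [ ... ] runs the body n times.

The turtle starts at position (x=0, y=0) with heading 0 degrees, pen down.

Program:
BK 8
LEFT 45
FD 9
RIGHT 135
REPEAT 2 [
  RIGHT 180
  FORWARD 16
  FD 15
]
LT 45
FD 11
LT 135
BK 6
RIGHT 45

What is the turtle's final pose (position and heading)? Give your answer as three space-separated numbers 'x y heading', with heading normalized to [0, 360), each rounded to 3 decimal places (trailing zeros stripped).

Executing turtle program step by step:
Start: pos=(0,0), heading=0, pen down
BK 8: (0,0) -> (-8,0) [heading=0, draw]
LT 45: heading 0 -> 45
FD 9: (-8,0) -> (-1.636,6.364) [heading=45, draw]
RT 135: heading 45 -> 270
REPEAT 2 [
  -- iteration 1/2 --
  RT 180: heading 270 -> 90
  FD 16: (-1.636,6.364) -> (-1.636,22.364) [heading=90, draw]
  FD 15: (-1.636,22.364) -> (-1.636,37.364) [heading=90, draw]
  -- iteration 2/2 --
  RT 180: heading 90 -> 270
  FD 16: (-1.636,37.364) -> (-1.636,21.364) [heading=270, draw]
  FD 15: (-1.636,21.364) -> (-1.636,6.364) [heading=270, draw]
]
LT 45: heading 270 -> 315
FD 11: (-1.636,6.364) -> (6.142,-1.414) [heading=315, draw]
LT 135: heading 315 -> 90
BK 6: (6.142,-1.414) -> (6.142,-7.414) [heading=90, draw]
RT 45: heading 90 -> 45
Final: pos=(6.142,-7.414), heading=45, 8 segment(s) drawn

Answer: 6.142 -7.414 45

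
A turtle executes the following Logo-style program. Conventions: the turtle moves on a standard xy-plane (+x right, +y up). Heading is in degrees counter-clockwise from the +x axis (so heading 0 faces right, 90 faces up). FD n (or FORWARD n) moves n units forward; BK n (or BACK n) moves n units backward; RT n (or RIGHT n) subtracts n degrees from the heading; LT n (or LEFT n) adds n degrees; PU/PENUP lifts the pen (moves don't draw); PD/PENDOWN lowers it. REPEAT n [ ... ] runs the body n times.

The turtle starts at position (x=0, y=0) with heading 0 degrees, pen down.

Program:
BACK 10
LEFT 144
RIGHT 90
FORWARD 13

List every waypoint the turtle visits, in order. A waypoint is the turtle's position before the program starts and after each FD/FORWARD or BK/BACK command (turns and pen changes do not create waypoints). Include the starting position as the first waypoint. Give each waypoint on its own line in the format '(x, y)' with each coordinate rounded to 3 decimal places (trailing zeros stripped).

Executing turtle program step by step:
Start: pos=(0,0), heading=0, pen down
BK 10: (0,0) -> (-10,0) [heading=0, draw]
LT 144: heading 0 -> 144
RT 90: heading 144 -> 54
FD 13: (-10,0) -> (-2.359,10.517) [heading=54, draw]
Final: pos=(-2.359,10.517), heading=54, 2 segment(s) drawn
Waypoints (3 total):
(0, 0)
(-10, 0)
(-2.359, 10.517)

Answer: (0, 0)
(-10, 0)
(-2.359, 10.517)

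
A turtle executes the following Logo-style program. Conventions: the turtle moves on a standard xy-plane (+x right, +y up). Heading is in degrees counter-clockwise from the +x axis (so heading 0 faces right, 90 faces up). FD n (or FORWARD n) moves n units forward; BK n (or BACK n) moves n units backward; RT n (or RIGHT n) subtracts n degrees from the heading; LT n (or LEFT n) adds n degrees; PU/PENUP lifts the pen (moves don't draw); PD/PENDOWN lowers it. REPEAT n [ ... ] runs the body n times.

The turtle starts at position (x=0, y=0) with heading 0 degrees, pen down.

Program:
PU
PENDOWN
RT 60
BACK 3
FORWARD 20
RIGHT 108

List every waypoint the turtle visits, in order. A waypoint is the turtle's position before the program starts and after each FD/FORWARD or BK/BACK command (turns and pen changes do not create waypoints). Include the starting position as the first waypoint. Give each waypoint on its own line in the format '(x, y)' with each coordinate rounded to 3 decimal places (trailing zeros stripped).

Answer: (0, 0)
(-1.5, 2.598)
(8.5, -14.722)

Derivation:
Executing turtle program step by step:
Start: pos=(0,0), heading=0, pen down
PU: pen up
PD: pen down
RT 60: heading 0 -> 300
BK 3: (0,0) -> (-1.5,2.598) [heading=300, draw]
FD 20: (-1.5,2.598) -> (8.5,-14.722) [heading=300, draw]
RT 108: heading 300 -> 192
Final: pos=(8.5,-14.722), heading=192, 2 segment(s) drawn
Waypoints (3 total):
(0, 0)
(-1.5, 2.598)
(8.5, -14.722)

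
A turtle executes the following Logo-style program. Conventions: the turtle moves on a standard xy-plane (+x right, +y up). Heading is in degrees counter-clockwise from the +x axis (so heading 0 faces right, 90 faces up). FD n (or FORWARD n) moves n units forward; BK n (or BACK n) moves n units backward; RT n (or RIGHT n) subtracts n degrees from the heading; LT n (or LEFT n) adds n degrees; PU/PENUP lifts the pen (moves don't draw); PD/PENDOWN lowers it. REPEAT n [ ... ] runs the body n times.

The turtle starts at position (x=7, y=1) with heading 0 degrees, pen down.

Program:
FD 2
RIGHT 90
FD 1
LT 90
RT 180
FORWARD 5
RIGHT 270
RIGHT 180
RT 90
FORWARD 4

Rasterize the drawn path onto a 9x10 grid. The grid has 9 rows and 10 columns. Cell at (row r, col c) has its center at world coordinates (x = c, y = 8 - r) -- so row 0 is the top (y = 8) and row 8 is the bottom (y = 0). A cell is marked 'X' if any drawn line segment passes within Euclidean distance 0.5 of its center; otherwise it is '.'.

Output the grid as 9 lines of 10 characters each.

Segment 0: (7,1) -> (9,1)
Segment 1: (9,1) -> (9,0)
Segment 2: (9,0) -> (4,-0)
Segment 3: (4,-0) -> (8,0)

Answer: ..........
..........
..........
..........
..........
..........
..........
.......XXX
....XXXXXX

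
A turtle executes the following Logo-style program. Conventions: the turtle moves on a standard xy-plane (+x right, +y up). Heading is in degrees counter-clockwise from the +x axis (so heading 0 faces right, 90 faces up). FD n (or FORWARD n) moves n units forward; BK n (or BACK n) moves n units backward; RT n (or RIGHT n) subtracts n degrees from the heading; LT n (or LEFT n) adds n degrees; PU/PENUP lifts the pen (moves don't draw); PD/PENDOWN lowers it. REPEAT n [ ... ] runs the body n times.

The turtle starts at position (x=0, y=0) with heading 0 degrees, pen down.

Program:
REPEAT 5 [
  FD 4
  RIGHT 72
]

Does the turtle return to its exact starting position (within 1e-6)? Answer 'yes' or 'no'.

Executing turtle program step by step:
Start: pos=(0,0), heading=0, pen down
REPEAT 5 [
  -- iteration 1/5 --
  FD 4: (0,0) -> (4,0) [heading=0, draw]
  RT 72: heading 0 -> 288
  -- iteration 2/5 --
  FD 4: (4,0) -> (5.236,-3.804) [heading=288, draw]
  RT 72: heading 288 -> 216
  -- iteration 3/5 --
  FD 4: (5.236,-3.804) -> (2,-6.155) [heading=216, draw]
  RT 72: heading 216 -> 144
  -- iteration 4/5 --
  FD 4: (2,-6.155) -> (-1.236,-3.804) [heading=144, draw]
  RT 72: heading 144 -> 72
  -- iteration 5/5 --
  FD 4: (-1.236,-3.804) -> (0,0) [heading=72, draw]
  RT 72: heading 72 -> 0
]
Final: pos=(0,0), heading=0, 5 segment(s) drawn

Start position: (0, 0)
Final position: (0, 0)
Distance = 0; < 1e-6 -> CLOSED

Answer: yes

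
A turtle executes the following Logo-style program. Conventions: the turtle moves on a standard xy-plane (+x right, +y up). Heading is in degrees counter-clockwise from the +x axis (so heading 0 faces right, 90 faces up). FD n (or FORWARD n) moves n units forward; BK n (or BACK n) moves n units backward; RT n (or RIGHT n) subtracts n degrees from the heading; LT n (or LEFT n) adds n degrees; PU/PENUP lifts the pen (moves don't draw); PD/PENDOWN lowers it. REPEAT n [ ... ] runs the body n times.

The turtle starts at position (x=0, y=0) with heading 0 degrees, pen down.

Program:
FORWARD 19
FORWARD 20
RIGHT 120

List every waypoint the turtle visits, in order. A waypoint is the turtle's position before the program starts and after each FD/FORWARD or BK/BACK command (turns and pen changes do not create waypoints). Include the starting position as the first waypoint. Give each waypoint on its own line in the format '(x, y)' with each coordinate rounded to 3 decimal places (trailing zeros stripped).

Answer: (0, 0)
(19, 0)
(39, 0)

Derivation:
Executing turtle program step by step:
Start: pos=(0,0), heading=0, pen down
FD 19: (0,0) -> (19,0) [heading=0, draw]
FD 20: (19,0) -> (39,0) [heading=0, draw]
RT 120: heading 0 -> 240
Final: pos=(39,0), heading=240, 2 segment(s) drawn
Waypoints (3 total):
(0, 0)
(19, 0)
(39, 0)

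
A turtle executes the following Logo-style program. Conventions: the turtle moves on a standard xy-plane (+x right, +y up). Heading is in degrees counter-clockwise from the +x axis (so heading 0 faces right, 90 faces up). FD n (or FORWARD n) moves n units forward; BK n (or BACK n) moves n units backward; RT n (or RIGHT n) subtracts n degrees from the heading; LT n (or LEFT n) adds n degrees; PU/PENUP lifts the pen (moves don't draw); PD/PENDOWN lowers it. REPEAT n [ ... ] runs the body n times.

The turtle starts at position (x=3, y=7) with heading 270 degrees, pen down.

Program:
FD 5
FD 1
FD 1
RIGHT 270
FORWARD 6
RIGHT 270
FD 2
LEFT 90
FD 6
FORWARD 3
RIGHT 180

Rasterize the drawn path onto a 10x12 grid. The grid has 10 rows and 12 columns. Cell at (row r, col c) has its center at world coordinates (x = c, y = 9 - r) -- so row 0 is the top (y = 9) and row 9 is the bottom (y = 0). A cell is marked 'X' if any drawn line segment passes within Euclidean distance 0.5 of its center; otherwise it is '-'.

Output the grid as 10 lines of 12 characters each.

Answer: ------------
------------
---X--------
---X--------
---X--------
---X--------
---X--------
XXXXXXXXXX--
---X-----X--
---XXXXXXX--

Derivation:
Segment 0: (3,7) -> (3,2)
Segment 1: (3,2) -> (3,1)
Segment 2: (3,1) -> (3,0)
Segment 3: (3,0) -> (9,0)
Segment 4: (9,0) -> (9,2)
Segment 5: (9,2) -> (3,2)
Segment 6: (3,2) -> (0,2)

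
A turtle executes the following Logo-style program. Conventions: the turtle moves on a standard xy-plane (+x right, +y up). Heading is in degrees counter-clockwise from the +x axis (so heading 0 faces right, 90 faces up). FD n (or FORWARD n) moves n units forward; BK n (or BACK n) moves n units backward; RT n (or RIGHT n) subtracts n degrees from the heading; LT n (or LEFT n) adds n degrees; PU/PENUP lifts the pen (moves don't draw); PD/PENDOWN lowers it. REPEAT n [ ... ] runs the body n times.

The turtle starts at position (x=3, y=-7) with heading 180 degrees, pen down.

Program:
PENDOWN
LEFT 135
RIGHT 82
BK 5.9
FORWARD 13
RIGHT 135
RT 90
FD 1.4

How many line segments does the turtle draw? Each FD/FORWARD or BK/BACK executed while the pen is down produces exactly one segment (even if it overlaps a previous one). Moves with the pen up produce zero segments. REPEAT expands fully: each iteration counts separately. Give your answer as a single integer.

Executing turtle program step by step:
Start: pos=(3,-7), heading=180, pen down
PD: pen down
LT 135: heading 180 -> 315
RT 82: heading 315 -> 233
BK 5.9: (3,-7) -> (6.551,-2.288) [heading=233, draw]
FD 13: (6.551,-2.288) -> (-1.273,-12.67) [heading=233, draw]
RT 135: heading 233 -> 98
RT 90: heading 98 -> 8
FD 1.4: (-1.273,-12.67) -> (0.113,-12.475) [heading=8, draw]
Final: pos=(0.113,-12.475), heading=8, 3 segment(s) drawn
Segments drawn: 3

Answer: 3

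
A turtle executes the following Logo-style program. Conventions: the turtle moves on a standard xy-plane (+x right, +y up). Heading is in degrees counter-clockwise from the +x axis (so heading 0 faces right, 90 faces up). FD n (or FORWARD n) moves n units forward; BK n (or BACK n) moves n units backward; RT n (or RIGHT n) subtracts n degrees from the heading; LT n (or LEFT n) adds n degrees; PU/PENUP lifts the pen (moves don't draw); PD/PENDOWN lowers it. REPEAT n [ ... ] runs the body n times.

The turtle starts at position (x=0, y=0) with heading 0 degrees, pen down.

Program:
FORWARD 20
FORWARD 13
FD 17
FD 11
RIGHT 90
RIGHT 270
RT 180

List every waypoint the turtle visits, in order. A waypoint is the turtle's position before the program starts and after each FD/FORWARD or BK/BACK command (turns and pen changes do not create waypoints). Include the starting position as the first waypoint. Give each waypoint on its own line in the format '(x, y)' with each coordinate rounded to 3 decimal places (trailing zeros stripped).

Answer: (0, 0)
(20, 0)
(33, 0)
(50, 0)
(61, 0)

Derivation:
Executing turtle program step by step:
Start: pos=(0,0), heading=0, pen down
FD 20: (0,0) -> (20,0) [heading=0, draw]
FD 13: (20,0) -> (33,0) [heading=0, draw]
FD 17: (33,0) -> (50,0) [heading=0, draw]
FD 11: (50,0) -> (61,0) [heading=0, draw]
RT 90: heading 0 -> 270
RT 270: heading 270 -> 0
RT 180: heading 0 -> 180
Final: pos=(61,0), heading=180, 4 segment(s) drawn
Waypoints (5 total):
(0, 0)
(20, 0)
(33, 0)
(50, 0)
(61, 0)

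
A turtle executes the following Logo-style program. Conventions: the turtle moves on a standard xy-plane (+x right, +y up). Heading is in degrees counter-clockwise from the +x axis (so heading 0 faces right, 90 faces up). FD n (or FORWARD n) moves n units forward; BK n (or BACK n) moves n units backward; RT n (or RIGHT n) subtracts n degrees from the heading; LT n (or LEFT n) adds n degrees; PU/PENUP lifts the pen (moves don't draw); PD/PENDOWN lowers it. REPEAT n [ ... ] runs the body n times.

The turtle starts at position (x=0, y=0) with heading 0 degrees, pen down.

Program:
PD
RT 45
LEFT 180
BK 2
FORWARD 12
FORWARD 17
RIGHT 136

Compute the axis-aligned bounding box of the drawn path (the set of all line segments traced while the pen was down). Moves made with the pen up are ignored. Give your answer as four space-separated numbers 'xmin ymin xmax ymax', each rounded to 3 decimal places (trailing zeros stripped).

Answer: -19.092 -1.414 1.414 19.092

Derivation:
Executing turtle program step by step:
Start: pos=(0,0), heading=0, pen down
PD: pen down
RT 45: heading 0 -> 315
LT 180: heading 315 -> 135
BK 2: (0,0) -> (1.414,-1.414) [heading=135, draw]
FD 12: (1.414,-1.414) -> (-7.071,7.071) [heading=135, draw]
FD 17: (-7.071,7.071) -> (-19.092,19.092) [heading=135, draw]
RT 136: heading 135 -> 359
Final: pos=(-19.092,19.092), heading=359, 3 segment(s) drawn

Segment endpoints: x in {-19.092, -7.071, 0, 1.414}, y in {-1.414, 0, 7.071, 19.092}
xmin=-19.092, ymin=-1.414, xmax=1.414, ymax=19.092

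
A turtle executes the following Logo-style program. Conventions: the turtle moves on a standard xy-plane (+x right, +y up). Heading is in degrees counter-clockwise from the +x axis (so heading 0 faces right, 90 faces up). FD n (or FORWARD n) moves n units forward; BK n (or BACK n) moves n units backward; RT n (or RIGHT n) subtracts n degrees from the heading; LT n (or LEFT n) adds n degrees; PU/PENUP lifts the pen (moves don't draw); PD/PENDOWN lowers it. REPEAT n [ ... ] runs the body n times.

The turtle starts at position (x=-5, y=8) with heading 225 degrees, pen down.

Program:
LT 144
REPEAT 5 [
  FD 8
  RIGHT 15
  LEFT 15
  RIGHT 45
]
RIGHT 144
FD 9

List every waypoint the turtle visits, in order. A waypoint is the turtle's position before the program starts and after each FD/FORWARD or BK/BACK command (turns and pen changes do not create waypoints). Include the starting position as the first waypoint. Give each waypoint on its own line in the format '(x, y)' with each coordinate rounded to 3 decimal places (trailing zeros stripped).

Answer: (-5, 8)
(2.902, 9.251)
(9.374, 4.549)
(10.625, -3.352)
(5.923, -9.824)
(-1.979, -11.076)
(7.021, -11.076)

Derivation:
Executing turtle program step by step:
Start: pos=(-5,8), heading=225, pen down
LT 144: heading 225 -> 9
REPEAT 5 [
  -- iteration 1/5 --
  FD 8: (-5,8) -> (2.902,9.251) [heading=9, draw]
  RT 15: heading 9 -> 354
  LT 15: heading 354 -> 9
  RT 45: heading 9 -> 324
  -- iteration 2/5 --
  FD 8: (2.902,9.251) -> (9.374,4.549) [heading=324, draw]
  RT 15: heading 324 -> 309
  LT 15: heading 309 -> 324
  RT 45: heading 324 -> 279
  -- iteration 3/5 --
  FD 8: (9.374,4.549) -> (10.625,-3.352) [heading=279, draw]
  RT 15: heading 279 -> 264
  LT 15: heading 264 -> 279
  RT 45: heading 279 -> 234
  -- iteration 4/5 --
  FD 8: (10.625,-3.352) -> (5.923,-9.824) [heading=234, draw]
  RT 15: heading 234 -> 219
  LT 15: heading 219 -> 234
  RT 45: heading 234 -> 189
  -- iteration 5/5 --
  FD 8: (5.923,-9.824) -> (-1.979,-11.076) [heading=189, draw]
  RT 15: heading 189 -> 174
  LT 15: heading 174 -> 189
  RT 45: heading 189 -> 144
]
RT 144: heading 144 -> 0
FD 9: (-1.979,-11.076) -> (7.021,-11.076) [heading=0, draw]
Final: pos=(7.021,-11.076), heading=0, 6 segment(s) drawn
Waypoints (7 total):
(-5, 8)
(2.902, 9.251)
(9.374, 4.549)
(10.625, -3.352)
(5.923, -9.824)
(-1.979, -11.076)
(7.021, -11.076)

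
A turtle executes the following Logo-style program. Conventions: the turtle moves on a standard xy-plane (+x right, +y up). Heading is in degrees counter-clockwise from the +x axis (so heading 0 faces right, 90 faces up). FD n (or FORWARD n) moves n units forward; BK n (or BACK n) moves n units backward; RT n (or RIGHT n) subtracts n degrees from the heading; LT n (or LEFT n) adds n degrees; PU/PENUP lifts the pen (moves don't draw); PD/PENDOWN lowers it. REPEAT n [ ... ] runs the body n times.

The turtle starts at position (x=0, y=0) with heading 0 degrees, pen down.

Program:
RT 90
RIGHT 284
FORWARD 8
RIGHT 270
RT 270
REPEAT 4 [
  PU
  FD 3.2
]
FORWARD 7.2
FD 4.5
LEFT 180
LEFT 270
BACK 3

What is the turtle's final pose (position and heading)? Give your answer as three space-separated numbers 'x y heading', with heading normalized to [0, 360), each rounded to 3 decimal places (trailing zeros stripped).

Executing turtle program step by step:
Start: pos=(0,0), heading=0, pen down
RT 90: heading 0 -> 270
RT 284: heading 270 -> 346
FD 8: (0,0) -> (7.762,-1.935) [heading=346, draw]
RT 270: heading 346 -> 76
RT 270: heading 76 -> 166
REPEAT 4 [
  -- iteration 1/4 --
  PU: pen up
  FD 3.2: (7.762,-1.935) -> (4.657,-1.161) [heading=166, move]
  -- iteration 2/4 --
  PU: pen up
  FD 3.2: (4.657,-1.161) -> (1.552,-0.387) [heading=166, move]
  -- iteration 3/4 --
  PU: pen up
  FD 3.2: (1.552,-0.387) -> (-1.552,0.387) [heading=166, move]
  -- iteration 4/4 --
  PU: pen up
  FD 3.2: (-1.552,0.387) -> (-4.657,1.161) [heading=166, move]
]
FD 7.2: (-4.657,1.161) -> (-11.644,2.903) [heading=166, move]
FD 4.5: (-11.644,2.903) -> (-16.01,3.992) [heading=166, move]
LT 180: heading 166 -> 346
LT 270: heading 346 -> 256
BK 3: (-16.01,3.992) -> (-15.284,6.903) [heading=256, move]
Final: pos=(-15.284,6.903), heading=256, 1 segment(s) drawn

Answer: -15.284 6.903 256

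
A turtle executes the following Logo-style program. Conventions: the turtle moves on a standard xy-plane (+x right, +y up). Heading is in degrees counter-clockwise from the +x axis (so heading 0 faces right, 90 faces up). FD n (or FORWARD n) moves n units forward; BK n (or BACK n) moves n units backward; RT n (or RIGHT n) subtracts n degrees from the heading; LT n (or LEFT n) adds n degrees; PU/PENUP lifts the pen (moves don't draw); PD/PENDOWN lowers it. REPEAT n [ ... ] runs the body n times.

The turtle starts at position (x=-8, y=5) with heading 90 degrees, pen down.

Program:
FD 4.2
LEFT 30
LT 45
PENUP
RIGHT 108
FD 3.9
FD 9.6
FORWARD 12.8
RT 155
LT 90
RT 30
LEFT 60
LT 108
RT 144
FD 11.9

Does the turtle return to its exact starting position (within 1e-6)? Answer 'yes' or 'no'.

Executing turtle program step by step:
Start: pos=(-8,5), heading=90, pen down
FD 4.2: (-8,5) -> (-8,9.2) [heading=90, draw]
LT 30: heading 90 -> 120
LT 45: heading 120 -> 165
PU: pen up
RT 108: heading 165 -> 57
FD 3.9: (-8,9.2) -> (-5.876,12.471) [heading=57, move]
FD 9.6: (-5.876,12.471) -> (-0.647,20.522) [heading=57, move]
FD 12.8: (-0.647,20.522) -> (6.324,31.257) [heading=57, move]
RT 155: heading 57 -> 262
LT 90: heading 262 -> 352
RT 30: heading 352 -> 322
LT 60: heading 322 -> 22
LT 108: heading 22 -> 130
RT 144: heading 130 -> 346
FD 11.9: (6.324,31.257) -> (17.871,28.378) [heading=346, move]
Final: pos=(17.871,28.378), heading=346, 1 segment(s) drawn

Start position: (-8, 5)
Final position: (17.871, 28.378)
Distance = 34.869; >= 1e-6 -> NOT closed

Answer: no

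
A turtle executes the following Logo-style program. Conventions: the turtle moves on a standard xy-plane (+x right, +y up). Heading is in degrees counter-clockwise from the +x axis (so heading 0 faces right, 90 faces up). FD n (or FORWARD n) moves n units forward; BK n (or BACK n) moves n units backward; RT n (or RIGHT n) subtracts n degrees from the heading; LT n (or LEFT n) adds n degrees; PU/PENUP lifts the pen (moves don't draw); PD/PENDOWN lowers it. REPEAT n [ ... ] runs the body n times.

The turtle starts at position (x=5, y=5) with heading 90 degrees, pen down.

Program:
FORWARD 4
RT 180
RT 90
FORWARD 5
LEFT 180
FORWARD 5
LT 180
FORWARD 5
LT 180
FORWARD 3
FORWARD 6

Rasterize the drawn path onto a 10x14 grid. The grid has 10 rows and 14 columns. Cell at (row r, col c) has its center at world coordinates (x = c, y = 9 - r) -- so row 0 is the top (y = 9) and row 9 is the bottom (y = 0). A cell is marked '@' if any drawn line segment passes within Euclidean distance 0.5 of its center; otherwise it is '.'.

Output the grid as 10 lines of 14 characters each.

Answer: @@@@@@@@@@....
.....@........
.....@........
.....@........
.....@........
..............
..............
..............
..............
..............

Derivation:
Segment 0: (5,5) -> (5,9)
Segment 1: (5,9) -> (0,9)
Segment 2: (0,9) -> (5,9)
Segment 3: (5,9) -> (0,9)
Segment 4: (0,9) -> (3,9)
Segment 5: (3,9) -> (9,9)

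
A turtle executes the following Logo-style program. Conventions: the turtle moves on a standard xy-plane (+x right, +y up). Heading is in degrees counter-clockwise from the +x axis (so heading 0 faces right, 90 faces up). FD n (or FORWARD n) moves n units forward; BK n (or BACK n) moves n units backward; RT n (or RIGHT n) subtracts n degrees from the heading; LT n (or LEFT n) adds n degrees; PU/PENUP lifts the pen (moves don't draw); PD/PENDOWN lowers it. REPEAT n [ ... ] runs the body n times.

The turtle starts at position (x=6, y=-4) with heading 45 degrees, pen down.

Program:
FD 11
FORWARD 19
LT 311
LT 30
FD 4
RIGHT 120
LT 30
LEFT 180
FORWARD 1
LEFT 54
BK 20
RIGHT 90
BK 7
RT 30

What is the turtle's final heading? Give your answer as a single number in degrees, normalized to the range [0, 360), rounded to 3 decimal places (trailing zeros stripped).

Answer: 50

Derivation:
Executing turtle program step by step:
Start: pos=(6,-4), heading=45, pen down
FD 11: (6,-4) -> (13.778,3.778) [heading=45, draw]
FD 19: (13.778,3.778) -> (27.213,17.213) [heading=45, draw]
LT 311: heading 45 -> 356
LT 30: heading 356 -> 26
FD 4: (27.213,17.213) -> (30.808,18.967) [heading=26, draw]
RT 120: heading 26 -> 266
LT 30: heading 266 -> 296
LT 180: heading 296 -> 116
FD 1: (30.808,18.967) -> (30.37,19.865) [heading=116, draw]
LT 54: heading 116 -> 170
BK 20: (30.37,19.865) -> (50.066,16.393) [heading=170, draw]
RT 90: heading 170 -> 80
BK 7: (50.066,16.393) -> (48.851,9.499) [heading=80, draw]
RT 30: heading 80 -> 50
Final: pos=(48.851,9.499), heading=50, 6 segment(s) drawn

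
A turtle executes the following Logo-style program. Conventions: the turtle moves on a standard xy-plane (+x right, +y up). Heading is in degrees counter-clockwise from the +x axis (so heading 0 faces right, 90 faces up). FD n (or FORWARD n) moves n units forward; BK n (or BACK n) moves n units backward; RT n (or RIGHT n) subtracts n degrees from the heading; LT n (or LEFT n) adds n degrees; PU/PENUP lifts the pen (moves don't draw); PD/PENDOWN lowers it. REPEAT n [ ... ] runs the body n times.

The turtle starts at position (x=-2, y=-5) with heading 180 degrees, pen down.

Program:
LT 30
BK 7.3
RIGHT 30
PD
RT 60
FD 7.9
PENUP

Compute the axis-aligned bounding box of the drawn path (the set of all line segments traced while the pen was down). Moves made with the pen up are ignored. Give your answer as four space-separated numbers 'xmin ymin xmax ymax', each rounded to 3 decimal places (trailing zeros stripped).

Executing turtle program step by step:
Start: pos=(-2,-5), heading=180, pen down
LT 30: heading 180 -> 210
BK 7.3: (-2,-5) -> (4.322,-1.35) [heading=210, draw]
RT 30: heading 210 -> 180
PD: pen down
RT 60: heading 180 -> 120
FD 7.9: (4.322,-1.35) -> (0.372,5.492) [heading=120, draw]
PU: pen up
Final: pos=(0.372,5.492), heading=120, 2 segment(s) drawn

Segment endpoints: x in {-2, 0.372, 4.322}, y in {-5, -1.35, 5.492}
xmin=-2, ymin=-5, xmax=4.322, ymax=5.492

Answer: -2 -5 4.322 5.492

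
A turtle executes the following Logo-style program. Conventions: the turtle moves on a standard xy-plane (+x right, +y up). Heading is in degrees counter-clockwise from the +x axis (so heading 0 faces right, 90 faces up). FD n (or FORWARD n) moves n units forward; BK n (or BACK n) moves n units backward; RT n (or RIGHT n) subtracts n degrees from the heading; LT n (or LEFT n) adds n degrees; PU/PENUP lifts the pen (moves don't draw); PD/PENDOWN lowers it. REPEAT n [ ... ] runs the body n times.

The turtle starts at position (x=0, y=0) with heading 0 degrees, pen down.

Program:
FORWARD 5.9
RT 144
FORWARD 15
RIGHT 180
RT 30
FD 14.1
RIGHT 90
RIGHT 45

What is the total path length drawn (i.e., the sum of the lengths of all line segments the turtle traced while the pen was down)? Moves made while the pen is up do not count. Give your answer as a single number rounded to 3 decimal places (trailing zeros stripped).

Answer: 35

Derivation:
Executing turtle program step by step:
Start: pos=(0,0), heading=0, pen down
FD 5.9: (0,0) -> (5.9,0) [heading=0, draw]
RT 144: heading 0 -> 216
FD 15: (5.9,0) -> (-6.235,-8.817) [heading=216, draw]
RT 180: heading 216 -> 36
RT 30: heading 36 -> 6
FD 14.1: (-6.235,-8.817) -> (7.788,-7.343) [heading=6, draw]
RT 90: heading 6 -> 276
RT 45: heading 276 -> 231
Final: pos=(7.788,-7.343), heading=231, 3 segment(s) drawn

Segment lengths:
  seg 1: (0,0) -> (5.9,0), length = 5.9
  seg 2: (5.9,0) -> (-6.235,-8.817), length = 15
  seg 3: (-6.235,-8.817) -> (7.788,-7.343), length = 14.1
Total = 35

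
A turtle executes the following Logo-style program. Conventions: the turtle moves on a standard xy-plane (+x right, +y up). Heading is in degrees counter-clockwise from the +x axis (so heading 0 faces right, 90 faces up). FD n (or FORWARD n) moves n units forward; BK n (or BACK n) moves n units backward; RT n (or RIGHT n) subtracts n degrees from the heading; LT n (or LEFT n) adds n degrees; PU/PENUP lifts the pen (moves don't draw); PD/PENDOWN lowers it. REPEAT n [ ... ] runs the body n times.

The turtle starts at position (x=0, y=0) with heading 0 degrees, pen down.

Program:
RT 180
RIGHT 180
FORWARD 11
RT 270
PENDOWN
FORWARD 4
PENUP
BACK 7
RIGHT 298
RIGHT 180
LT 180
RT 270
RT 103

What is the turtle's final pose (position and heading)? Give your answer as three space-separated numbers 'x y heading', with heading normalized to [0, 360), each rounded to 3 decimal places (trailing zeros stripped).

Answer: 11 -3 139

Derivation:
Executing turtle program step by step:
Start: pos=(0,0), heading=0, pen down
RT 180: heading 0 -> 180
RT 180: heading 180 -> 0
FD 11: (0,0) -> (11,0) [heading=0, draw]
RT 270: heading 0 -> 90
PD: pen down
FD 4: (11,0) -> (11,4) [heading=90, draw]
PU: pen up
BK 7: (11,4) -> (11,-3) [heading=90, move]
RT 298: heading 90 -> 152
RT 180: heading 152 -> 332
LT 180: heading 332 -> 152
RT 270: heading 152 -> 242
RT 103: heading 242 -> 139
Final: pos=(11,-3), heading=139, 2 segment(s) drawn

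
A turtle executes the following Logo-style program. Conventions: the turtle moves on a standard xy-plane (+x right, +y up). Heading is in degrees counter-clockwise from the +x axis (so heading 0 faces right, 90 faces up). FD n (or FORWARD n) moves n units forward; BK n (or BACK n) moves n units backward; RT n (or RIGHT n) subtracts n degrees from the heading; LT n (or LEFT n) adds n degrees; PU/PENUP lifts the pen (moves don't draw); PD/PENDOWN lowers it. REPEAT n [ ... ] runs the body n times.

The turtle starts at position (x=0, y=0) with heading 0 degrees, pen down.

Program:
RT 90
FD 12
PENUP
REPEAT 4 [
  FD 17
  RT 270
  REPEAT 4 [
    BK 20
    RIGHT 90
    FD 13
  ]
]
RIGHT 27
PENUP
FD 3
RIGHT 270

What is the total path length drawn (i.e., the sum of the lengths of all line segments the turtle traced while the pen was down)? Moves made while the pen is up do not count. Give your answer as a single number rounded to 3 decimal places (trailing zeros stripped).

Executing turtle program step by step:
Start: pos=(0,0), heading=0, pen down
RT 90: heading 0 -> 270
FD 12: (0,0) -> (0,-12) [heading=270, draw]
PU: pen up
REPEAT 4 [
  -- iteration 1/4 --
  FD 17: (0,-12) -> (0,-29) [heading=270, move]
  RT 270: heading 270 -> 0
  REPEAT 4 [
    -- iteration 1/4 --
    BK 20: (0,-29) -> (-20,-29) [heading=0, move]
    RT 90: heading 0 -> 270
    FD 13: (-20,-29) -> (-20,-42) [heading=270, move]
    -- iteration 2/4 --
    BK 20: (-20,-42) -> (-20,-22) [heading=270, move]
    RT 90: heading 270 -> 180
    FD 13: (-20,-22) -> (-33,-22) [heading=180, move]
    -- iteration 3/4 --
    BK 20: (-33,-22) -> (-13,-22) [heading=180, move]
    RT 90: heading 180 -> 90
    FD 13: (-13,-22) -> (-13,-9) [heading=90, move]
    -- iteration 4/4 --
    BK 20: (-13,-9) -> (-13,-29) [heading=90, move]
    RT 90: heading 90 -> 0
    FD 13: (-13,-29) -> (0,-29) [heading=0, move]
  ]
  -- iteration 2/4 --
  FD 17: (0,-29) -> (17,-29) [heading=0, move]
  RT 270: heading 0 -> 90
  REPEAT 4 [
    -- iteration 1/4 --
    BK 20: (17,-29) -> (17,-49) [heading=90, move]
    RT 90: heading 90 -> 0
    FD 13: (17,-49) -> (30,-49) [heading=0, move]
    -- iteration 2/4 --
    BK 20: (30,-49) -> (10,-49) [heading=0, move]
    RT 90: heading 0 -> 270
    FD 13: (10,-49) -> (10,-62) [heading=270, move]
    -- iteration 3/4 --
    BK 20: (10,-62) -> (10,-42) [heading=270, move]
    RT 90: heading 270 -> 180
    FD 13: (10,-42) -> (-3,-42) [heading=180, move]
    -- iteration 4/4 --
    BK 20: (-3,-42) -> (17,-42) [heading=180, move]
    RT 90: heading 180 -> 90
    FD 13: (17,-42) -> (17,-29) [heading=90, move]
  ]
  -- iteration 3/4 --
  FD 17: (17,-29) -> (17,-12) [heading=90, move]
  RT 270: heading 90 -> 180
  REPEAT 4 [
    -- iteration 1/4 --
    BK 20: (17,-12) -> (37,-12) [heading=180, move]
    RT 90: heading 180 -> 90
    FD 13: (37,-12) -> (37,1) [heading=90, move]
    -- iteration 2/4 --
    BK 20: (37,1) -> (37,-19) [heading=90, move]
    RT 90: heading 90 -> 0
    FD 13: (37,-19) -> (50,-19) [heading=0, move]
    -- iteration 3/4 --
    BK 20: (50,-19) -> (30,-19) [heading=0, move]
    RT 90: heading 0 -> 270
    FD 13: (30,-19) -> (30,-32) [heading=270, move]
    -- iteration 4/4 --
    BK 20: (30,-32) -> (30,-12) [heading=270, move]
    RT 90: heading 270 -> 180
    FD 13: (30,-12) -> (17,-12) [heading=180, move]
  ]
  -- iteration 4/4 --
  FD 17: (17,-12) -> (0,-12) [heading=180, move]
  RT 270: heading 180 -> 270
  REPEAT 4 [
    -- iteration 1/4 --
    BK 20: (0,-12) -> (0,8) [heading=270, move]
    RT 90: heading 270 -> 180
    FD 13: (0,8) -> (-13,8) [heading=180, move]
    -- iteration 2/4 --
    BK 20: (-13,8) -> (7,8) [heading=180, move]
    RT 90: heading 180 -> 90
    FD 13: (7,8) -> (7,21) [heading=90, move]
    -- iteration 3/4 --
    BK 20: (7,21) -> (7,1) [heading=90, move]
    RT 90: heading 90 -> 0
    FD 13: (7,1) -> (20,1) [heading=0, move]
    -- iteration 4/4 --
    BK 20: (20,1) -> (0,1) [heading=0, move]
    RT 90: heading 0 -> 270
    FD 13: (0,1) -> (0,-12) [heading=270, move]
  ]
]
RT 27: heading 270 -> 243
PU: pen up
FD 3: (0,-12) -> (-1.362,-14.673) [heading=243, move]
RT 270: heading 243 -> 333
Final: pos=(-1.362,-14.673), heading=333, 1 segment(s) drawn

Segment lengths:
  seg 1: (0,0) -> (0,-12), length = 12
Total = 12

Answer: 12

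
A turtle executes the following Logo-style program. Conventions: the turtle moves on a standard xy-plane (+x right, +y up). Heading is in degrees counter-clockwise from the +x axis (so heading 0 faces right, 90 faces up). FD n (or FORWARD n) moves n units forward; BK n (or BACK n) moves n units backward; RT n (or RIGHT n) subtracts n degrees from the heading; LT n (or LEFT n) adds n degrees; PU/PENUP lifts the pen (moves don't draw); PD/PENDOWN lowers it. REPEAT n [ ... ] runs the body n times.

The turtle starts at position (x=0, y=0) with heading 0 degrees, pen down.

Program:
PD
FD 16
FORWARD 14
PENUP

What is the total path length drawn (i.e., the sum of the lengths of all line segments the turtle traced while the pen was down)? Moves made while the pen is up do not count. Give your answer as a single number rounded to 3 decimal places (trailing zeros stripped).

Answer: 30

Derivation:
Executing turtle program step by step:
Start: pos=(0,0), heading=0, pen down
PD: pen down
FD 16: (0,0) -> (16,0) [heading=0, draw]
FD 14: (16,0) -> (30,0) [heading=0, draw]
PU: pen up
Final: pos=(30,0), heading=0, 2 segment(s) drawn

Segment lengths:
  seg 1: (0,0) -> (16,0), length = 16
  seg 2: (16,0) -> (30,0), length = 14
Total = 30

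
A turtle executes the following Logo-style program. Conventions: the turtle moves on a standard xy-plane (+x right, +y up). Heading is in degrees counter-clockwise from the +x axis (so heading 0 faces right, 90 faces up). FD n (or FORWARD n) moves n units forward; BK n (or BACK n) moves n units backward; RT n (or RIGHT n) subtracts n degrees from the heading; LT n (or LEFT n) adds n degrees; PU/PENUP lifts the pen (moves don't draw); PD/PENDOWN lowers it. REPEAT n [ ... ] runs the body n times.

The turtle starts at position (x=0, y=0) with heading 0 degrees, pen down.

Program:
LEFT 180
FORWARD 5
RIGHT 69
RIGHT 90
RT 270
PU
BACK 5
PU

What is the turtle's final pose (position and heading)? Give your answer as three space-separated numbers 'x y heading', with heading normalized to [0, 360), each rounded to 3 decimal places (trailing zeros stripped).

Executing turtle program step by step:
Start: pos=(0,0), heading=0, pen down
LT 180: heading 0 -> 180
FD 5: (0,0) -> (-5,0) [heading=180, draw]
RT 69: heading 180 -> 111
RT 90: heading 111 -> 21
RT 270: heading 21 -> 111
PU: pen up
BK 5: (-5,0) -> (-3.208,-4.668) [heading=111, move]
PU: pen up
Final: pos=(-3.208,-4.668), heading=111, 1 segment(s) drawn

Answer: -3.208 -4.668 111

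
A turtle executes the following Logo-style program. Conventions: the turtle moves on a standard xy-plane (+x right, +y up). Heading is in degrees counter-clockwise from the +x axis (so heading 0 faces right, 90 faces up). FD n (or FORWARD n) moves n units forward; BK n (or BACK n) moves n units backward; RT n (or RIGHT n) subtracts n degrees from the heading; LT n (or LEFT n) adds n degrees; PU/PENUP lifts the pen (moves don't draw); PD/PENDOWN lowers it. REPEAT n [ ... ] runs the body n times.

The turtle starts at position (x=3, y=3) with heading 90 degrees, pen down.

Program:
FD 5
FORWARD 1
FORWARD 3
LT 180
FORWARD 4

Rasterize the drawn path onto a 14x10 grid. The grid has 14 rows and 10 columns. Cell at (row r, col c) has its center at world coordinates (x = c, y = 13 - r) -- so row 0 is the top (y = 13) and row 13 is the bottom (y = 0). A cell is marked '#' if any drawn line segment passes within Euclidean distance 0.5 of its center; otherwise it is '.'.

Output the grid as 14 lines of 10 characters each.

Segment 0: (3,3) -> (3,8)
Segment 1: (3,8) -> (3,9)
Segment 2: (3,9) -> (3,12)
Segment 3: (3,12) -> (3,8)

Answer: ..........
...#......
...#......
...#......
...#......
...#......
...#......
...#......
...#......
...#......
...#......
..........
..........
..........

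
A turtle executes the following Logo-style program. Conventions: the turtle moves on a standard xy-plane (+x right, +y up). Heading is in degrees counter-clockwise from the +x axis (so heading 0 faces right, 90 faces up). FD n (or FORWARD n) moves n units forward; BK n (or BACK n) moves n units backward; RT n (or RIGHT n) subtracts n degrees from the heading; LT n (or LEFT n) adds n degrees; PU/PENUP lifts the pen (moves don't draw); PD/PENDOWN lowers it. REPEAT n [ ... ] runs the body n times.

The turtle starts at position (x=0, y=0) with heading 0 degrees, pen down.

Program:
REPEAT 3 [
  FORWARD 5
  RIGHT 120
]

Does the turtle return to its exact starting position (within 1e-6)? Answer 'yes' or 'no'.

Executing turtle program step by step:
Start: pos=(0,0), heading=0, pen down
REPEAT 3 [
  -- iteration 1/3 --
  FD 5: (0,0) -> (5,0) [heading=0, draw]
  RT 120: heading 0 -> 240
  -- iteration 2/3 --
  FD 5: (5,0) -> (2.5,-4.33) [heading=240, draw]
  RT 120: heading 240 -> 120
  -- iteration 3/3 --
  FD 5: (2.5,-4.33) -> (0,0) [heading=120, draw]
  RT 120: heading 120 -> 0
]
Final: pos=(0,0), heading=0, 3 segment(s) drawn

Start position: (0, 0)
Final position: (0, 0)
Distance = 0; < 1e-6 -> CLOSED

Answer: yes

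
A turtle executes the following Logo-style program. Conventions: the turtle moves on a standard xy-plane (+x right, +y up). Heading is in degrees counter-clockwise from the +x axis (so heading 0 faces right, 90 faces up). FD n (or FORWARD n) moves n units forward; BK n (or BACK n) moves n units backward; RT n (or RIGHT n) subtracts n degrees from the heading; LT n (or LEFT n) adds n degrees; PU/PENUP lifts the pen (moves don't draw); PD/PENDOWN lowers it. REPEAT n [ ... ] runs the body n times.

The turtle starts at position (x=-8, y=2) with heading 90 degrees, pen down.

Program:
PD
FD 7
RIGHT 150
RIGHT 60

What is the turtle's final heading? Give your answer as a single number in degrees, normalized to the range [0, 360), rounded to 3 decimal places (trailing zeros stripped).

Executing turtle program step by step:
Start: pos=(-8,2), heading=90, pen down
PD: pen down
FD 7: (-8,2) -> (-8,9) [heading=90, draw]
RT 150: heading 90 -> 300
RT 60: heading 300 -> 240
Final: pos=(-8,9), heading=240, 1 segment(s) drawn

Answer: 240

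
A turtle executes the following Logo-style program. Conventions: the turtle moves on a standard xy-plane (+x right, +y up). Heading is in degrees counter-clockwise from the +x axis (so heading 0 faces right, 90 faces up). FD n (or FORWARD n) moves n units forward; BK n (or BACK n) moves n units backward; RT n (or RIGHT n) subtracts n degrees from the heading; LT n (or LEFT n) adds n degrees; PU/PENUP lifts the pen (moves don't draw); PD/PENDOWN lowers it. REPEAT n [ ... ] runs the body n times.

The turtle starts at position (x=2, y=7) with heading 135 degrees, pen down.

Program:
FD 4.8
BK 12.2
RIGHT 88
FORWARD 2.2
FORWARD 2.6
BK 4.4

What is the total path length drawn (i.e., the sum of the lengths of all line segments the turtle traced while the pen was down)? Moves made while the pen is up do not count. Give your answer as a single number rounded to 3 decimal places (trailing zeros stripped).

Executing turtle program step by step:
Start: pos=(2,7), heading=135, pen down
FD 4.8: (2,7) -> (-1.394,10.394) [heading=135, draw]
BK 12.2: (-1.394,10.394) -> (7.233,1.767) [heading=135, draw]
RT 88: heading 135 -> 47
FD 2.2: (7.233,1.767) -> (8.733,3.376) [heading=47, draw]
FD 2.6: (8.733,3.376) -> (10.506,5.278) [heading=47, draw]
BK 4.4: (10.506,5.278) -> (7.505,2.06) [heading=47, draw]
Final: pos=(7.505,2.06), heading=47, 5 segment(s) drawn

Segment lengths:
  seg 1: (2,7) -> (-1.394,10.394), length = 4.8
  seg 2: (-1.394,10.394) -> (7.233,1.767), length = 12.2
  seg 3: (7.233,1.767) -> (8.733,3.376), length = 2.2
  seg 4: (8.733,3.376) -> (10.506,5.278), length = 2.6
  seg 5: (10.506,5.278) -> (7.505,2.06), length = 4.4
Total = 26.2

Answer: 26.2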